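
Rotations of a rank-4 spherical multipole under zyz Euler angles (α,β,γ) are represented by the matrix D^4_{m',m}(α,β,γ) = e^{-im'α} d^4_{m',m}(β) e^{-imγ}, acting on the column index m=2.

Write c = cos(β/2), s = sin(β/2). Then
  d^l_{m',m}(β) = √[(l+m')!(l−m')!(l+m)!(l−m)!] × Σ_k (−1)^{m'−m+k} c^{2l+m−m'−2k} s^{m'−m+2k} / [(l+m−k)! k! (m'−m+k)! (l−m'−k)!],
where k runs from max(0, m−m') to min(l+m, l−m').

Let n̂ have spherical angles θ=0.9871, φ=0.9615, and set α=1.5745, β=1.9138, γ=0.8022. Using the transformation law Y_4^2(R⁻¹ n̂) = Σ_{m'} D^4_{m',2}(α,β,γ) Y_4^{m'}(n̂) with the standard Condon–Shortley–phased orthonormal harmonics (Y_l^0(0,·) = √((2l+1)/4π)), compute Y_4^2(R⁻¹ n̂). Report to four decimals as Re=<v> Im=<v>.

Need the full column D^4_{m',2} for m'=−4..4 at α=1.5745, β=1.9138, γ=0.8022.
cos(β/2)=0.576057, sin(β/2)=0.817410
d^4_{-4,2}: single k=6 term ⇒ +0.523779;  D = -0.009841-0.523687i
d^4_{-3,2}: k∈[5..6] ⇒ +0.783033 -0.525543 = +0.257490;  D = -0.257425+0.005791i
d^4_{-2,2}: k∈[4..6] ⇒ +0.737414 -1.187820 +0.199305 = -0.251101;  D = -0.006577-0.251014i
d^4_{-1,2}: k∈[3..5] ⇒ +0.489960 -1.479793 +0.595909 = -0.393924;  D = -0.393748+0.011777i
d^4_{0,2}: k∈[2..4] ⇒ +0.231629 -1.243684 +0.939054 = -0.073002;  D = +0.002453+0.072961i
d^4_{1,2}: k∈[1..3] ⇒ +0.073002 -0.734940 +0.986529 = +0.324590;  D = -0.324365+0.012107i
d^4_{2,2}: k∈[0..2] ⇒ +0.012126 -0.292990 +0.737414 = +0.456551;  D = +0.018718+0.456167i
d^4_{3,2}: k∈[0..1] ⇒ -0.064381 +0.388894 = +0.324512;  D = +0.324188-0.014506i
d^4_{4,2}: single k=0 term ⇒ +0.129196;  D = -0.006253-0.129045i
Y_4^{m'}(θ=0.9871,φ=0.9615) and Σ D·Y over m':
  (-0.0098-0.5237i)·(-0.1635+0.1389i)  (-0.2574+0.0058i)·(-0.3876-0.1019i)  (-0.0066-0.2510i)·(-0.0905-0.2462i)  (-0.3937+0.0118i)·(-0.1088+0.1559i)  (+0.0025+0.0730i)·(-0.3050+0.0000i)  (-0.3244+0.0121i)·(+0.1088+0.1559i)  (+0.0187+0.4562i)·(-0.0905+0.2462i)  (+0.3242-0.0145i)·(+0.3876-0.1019i)  (-0.0063-0.1290i)·(-0.1635-0.1389i)
Y_4^2(R⁻¹ n̂) = +0.109889-0.054977i

Re=0.1099 Im=-0.0550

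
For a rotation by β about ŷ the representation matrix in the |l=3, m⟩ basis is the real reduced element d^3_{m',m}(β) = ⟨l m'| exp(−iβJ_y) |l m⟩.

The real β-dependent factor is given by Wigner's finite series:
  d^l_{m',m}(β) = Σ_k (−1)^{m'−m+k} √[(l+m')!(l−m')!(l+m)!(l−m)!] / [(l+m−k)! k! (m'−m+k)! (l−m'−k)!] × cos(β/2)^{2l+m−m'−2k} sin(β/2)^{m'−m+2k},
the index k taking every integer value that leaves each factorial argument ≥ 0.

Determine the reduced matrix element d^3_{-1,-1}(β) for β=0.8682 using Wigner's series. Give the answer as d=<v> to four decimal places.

d^3_{-1,-1}(β=0.8682) via Wigner's sum:
With c≡cos(β/2)=0.907249 and s≡sin(β/2)=0.420594, N=[2·24·2·24]^{1/2}=48.000000
Admissible k: 0..2 (factorial args all ≥0)
  k=0: (−1)^0·48.0000/(48)·0.9072^6·0.4206^0 = +0.557646
  k=1: (−1)^1·48.0000/(6)·0.9072^4·0.4206^2 = -0.958787
  k=2: (−1)^2·48.0000/(8)·0.9072^2·0.4206^4 = +0.154546
d^3_{-1,-1}(0.8682) = +0.557646 -0.958787 +0.154546 = -0.246595

d=-0.2466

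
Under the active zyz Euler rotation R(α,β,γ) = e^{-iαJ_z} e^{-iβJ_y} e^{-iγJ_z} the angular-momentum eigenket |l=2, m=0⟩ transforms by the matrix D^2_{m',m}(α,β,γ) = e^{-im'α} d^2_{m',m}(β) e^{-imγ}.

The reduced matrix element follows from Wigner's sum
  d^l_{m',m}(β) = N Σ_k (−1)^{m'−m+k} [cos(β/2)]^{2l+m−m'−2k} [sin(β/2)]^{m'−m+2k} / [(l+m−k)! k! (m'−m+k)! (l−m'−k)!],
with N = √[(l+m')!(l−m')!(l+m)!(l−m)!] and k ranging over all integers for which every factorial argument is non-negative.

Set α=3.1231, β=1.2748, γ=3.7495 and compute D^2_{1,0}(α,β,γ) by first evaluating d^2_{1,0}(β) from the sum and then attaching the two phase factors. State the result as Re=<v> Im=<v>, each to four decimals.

Re=0.3417 Im=0.0063

D^2_{1,0}(3.1231,1.2748,3.7495) = e^{-i·1·3.1231}·d^2_{1,0}(1.2748)·e^{-i·0·3.7495}. Compute d first:
Half-angle: c=0.803646, s=0.595108. N=√(6·1·2·2)=4.898979
The bounds max(0,m−m')=0 and min(l+m,l−m')=1 give 2 terms
  k=0: (−1)^1·4.8990/(2)·0.8036^3·0.5951^1 = -0.756598
  k=1: (−1)^2·4.8990/(2)·0.8036^1·0.5951^3 = +0.414885
d^2_{1,0}(1.2748) = -0.756598 +0.414885 = -0.341713
Phases: e^{-i·(1)·3.1231}=-0.999829-0.018492i, e^{-i·(0)·3.7495}=+1.000000+0.000000i ⇒ D=+0.341655+0.006319i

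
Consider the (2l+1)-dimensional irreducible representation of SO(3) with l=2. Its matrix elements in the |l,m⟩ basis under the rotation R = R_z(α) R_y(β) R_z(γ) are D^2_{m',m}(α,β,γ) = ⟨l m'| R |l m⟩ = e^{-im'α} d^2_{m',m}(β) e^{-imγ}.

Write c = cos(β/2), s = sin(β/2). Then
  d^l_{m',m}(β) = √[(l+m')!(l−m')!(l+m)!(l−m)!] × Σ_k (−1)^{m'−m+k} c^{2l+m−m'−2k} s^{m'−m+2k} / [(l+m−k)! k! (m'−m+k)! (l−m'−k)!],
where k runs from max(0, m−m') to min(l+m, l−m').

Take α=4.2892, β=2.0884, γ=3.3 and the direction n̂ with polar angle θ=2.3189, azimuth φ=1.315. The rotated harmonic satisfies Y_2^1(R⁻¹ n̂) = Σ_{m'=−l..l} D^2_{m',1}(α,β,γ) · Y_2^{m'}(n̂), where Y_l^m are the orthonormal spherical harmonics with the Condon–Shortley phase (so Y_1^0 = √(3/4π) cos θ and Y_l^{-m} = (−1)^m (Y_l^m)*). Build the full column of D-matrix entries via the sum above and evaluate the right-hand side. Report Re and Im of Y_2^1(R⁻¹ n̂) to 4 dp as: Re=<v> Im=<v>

Need the full column D^2_{m',1} for m'=−2..2 at α=4.2892, β=2.0884, γ=3.3.
cos(β/2)=0.502594, sin(β/2)=0.864523
d^2_{-2,1}: single k=3 term ⇒ +0.649496;  D = +0.348305-0.548205i
d^2_{-1,1}: k∈[2..3] ⇒ +0.566380 -0.558606 = +0.007774;  D = +0.004271+0.006496i
d^2_{0,1}: k∈[1..2] ⇒ +0.268846 -0.795467 = -0.526621;  D = +0.520027-0.083072i
d^2_{1,1}: k∈[0..1] ⇒ +0.063807 -0.566380 = -0.502573;  D = -0.131523+0.485059i
d^2_{2,1}: single k=0 term ⇒ -0.219512;  D = -0.169581-0.139383i
Y_2^{m'}(θ=2.3189,φ=1.315) and Σ D·Y over m':
  (+0.3483-0.5482i)·(-0.1810-0.1016i)  (+0.0043+0.0065i)·(-0.0975+0.3727i)  (+0.5200-0.0831i)·(+0.1224+0.0000i)  (-0.1315+0.4851i)·(+0.0975+0.3727i)  (-0.1696-0.1394i)·(-0.1810+0.1016i)
Y_2^1(R⁻¹ n̂) = -0.206626+0.060856i

Re=-0.2066 Im=0.0609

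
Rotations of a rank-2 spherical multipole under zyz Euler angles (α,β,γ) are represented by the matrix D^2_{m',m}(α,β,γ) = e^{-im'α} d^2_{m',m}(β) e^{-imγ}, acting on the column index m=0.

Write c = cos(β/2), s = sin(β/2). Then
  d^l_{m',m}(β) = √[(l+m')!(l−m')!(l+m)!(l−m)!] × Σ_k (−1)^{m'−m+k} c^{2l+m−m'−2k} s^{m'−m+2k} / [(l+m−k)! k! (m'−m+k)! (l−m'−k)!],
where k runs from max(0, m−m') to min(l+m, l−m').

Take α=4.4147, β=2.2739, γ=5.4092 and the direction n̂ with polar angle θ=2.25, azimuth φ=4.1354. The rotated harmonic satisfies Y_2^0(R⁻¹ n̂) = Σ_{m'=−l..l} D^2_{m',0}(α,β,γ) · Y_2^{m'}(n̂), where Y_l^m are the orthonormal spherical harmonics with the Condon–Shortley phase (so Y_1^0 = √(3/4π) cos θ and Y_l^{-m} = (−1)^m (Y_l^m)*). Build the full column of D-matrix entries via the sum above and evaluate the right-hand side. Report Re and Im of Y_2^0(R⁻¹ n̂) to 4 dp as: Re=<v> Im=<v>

Re=0.5872 Im=0.0000

Need the full column D^2_{m',0} for m'=−2..2 at α=4.4147, β=2.2739, γ=5.4092.
cos(β/2)=0.420364, sin(β/2)=0.907356
d^2_{-2,0}: single k=2 term ⇒ +0.356354;  D = -0.295038+0.199851i
d^2_{-1,0}: k∈[1..2] ⇒ +0.165093 -0.769190 = -0.604097;  D = +0.177189+0.577527i
d^2_{0,0}: k∈[0..2] ⇒ +0.031225 -0.581923 +0.677813 = +0.127115;  D = +0.127115+0.000000i
d^2_{1,0}: k∈[0..1] ⇒ -0.165093 +0.769190 = +0.604097;  D = -0.177189+0.577527i
d^2_{2,0}: single k=0 term ⇒ +0.356354;  D = -0.295038-0.199851i
Y_2^{m'}(θ=2.25,φ=4.1354) and Σ D·Y over m':
  (-0.2950+0.1999i)·(-0.0947-0.2138i)  (+0.1772+0.5775i)·(+0.2060-0.3165i)  (+0.1271+0.0000i)·(+0.0580+0.0000i)  (-0.1772+0.5775i)·(-0.2060-0.3165i)  (-0.2950-0.1999i)·(-0.0947+0.2138i)
Y_2^0(R⁻¹ n̂) = +0.587230+0.000000i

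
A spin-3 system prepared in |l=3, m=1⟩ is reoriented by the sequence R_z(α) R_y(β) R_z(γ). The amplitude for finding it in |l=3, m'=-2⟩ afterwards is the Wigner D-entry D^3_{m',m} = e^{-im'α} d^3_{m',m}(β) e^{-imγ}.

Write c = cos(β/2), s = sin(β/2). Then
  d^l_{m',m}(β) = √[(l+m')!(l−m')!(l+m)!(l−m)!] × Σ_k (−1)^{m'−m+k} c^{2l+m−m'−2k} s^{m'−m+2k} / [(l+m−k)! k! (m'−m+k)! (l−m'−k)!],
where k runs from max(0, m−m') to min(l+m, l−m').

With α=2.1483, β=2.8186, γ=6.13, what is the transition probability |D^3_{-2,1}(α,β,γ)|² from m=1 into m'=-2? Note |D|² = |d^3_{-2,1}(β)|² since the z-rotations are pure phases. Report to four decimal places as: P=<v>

P=0.2034

First d^3_{-2,1}(β=2.8186), then the phase factors e^{-i(-2)α} and e^{-i(1)γ}:
c=cos(2.8186/2)=0.160795, s=sin(2.8186/2)=0.986988; N=√[1·120·24·2]=75.894664
k∈{3,4} keeps every argument non-negative
  k=3: (−1)^0·75.8947/(12)·0.1608^3·0.9870^3 = +0.025280
  k=4: (−1)^1·75.8947/(24)·0.1608^1·0.9870^5 = -0.476247
d^3_{-2,1}(2.8186) = +0.025280 -0.476247 = -0.450966
|D^3_{-2,1}|² = |d^3_{-2,1}(β)|² = (-0.450966)² = 0.203371 (the z-rotation phases have unit modulus)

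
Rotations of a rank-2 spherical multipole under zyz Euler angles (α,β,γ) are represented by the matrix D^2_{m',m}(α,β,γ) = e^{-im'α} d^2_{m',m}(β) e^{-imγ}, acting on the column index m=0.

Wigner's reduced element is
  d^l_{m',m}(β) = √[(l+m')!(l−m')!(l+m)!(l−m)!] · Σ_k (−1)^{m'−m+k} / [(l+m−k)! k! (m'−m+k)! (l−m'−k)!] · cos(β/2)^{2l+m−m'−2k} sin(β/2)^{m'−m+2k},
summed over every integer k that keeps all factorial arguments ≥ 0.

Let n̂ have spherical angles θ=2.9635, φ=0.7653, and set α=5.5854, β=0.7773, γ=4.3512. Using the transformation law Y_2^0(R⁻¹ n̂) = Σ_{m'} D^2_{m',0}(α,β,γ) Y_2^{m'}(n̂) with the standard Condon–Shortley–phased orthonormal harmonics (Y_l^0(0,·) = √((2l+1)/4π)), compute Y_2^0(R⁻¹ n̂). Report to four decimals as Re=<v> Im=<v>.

Re=0.1327 Im=0.0000

Need the full column D^2_{m',0} for m'=−2..2 at α=5.5854, β=0.7773, γ=4.3512.
cos(β/2)=0.925421, sin(β/2)=0.378939
d^2_{-2,0}: single k=2 term ⇒ +0.301227;  D = +0.052513-0.296615i
d^2_{-1,0}: k∈[1..2] ⇒ +0.735638 -0.123346 = +0.612292;  D = +0.469179-0.393411i
d^2_{0,0}: k∈[0..2] ⇒ +0.733429 -0.491902 +0.020620 = +0.262147;  D = +0.262147+0.000000i
d^2_{1,0}: k∈[0..1] ⇒ -0.735638 +0.123346 = -0.612292;  D = -0.469179-0.393411i
d^2_{2,0}: single k=0 term ⇒ +0.301227;  D = +0.052513+0.296615i
Y_2^{m'}(θ=2.9635,φ=0.7653) and Σ D·Y over m':
  (+0.0525-0.2966i)·(+0.0005-0.0121i)  (+0.4692-0.3934i)·(-0.0971+0.0933i)  (+0.2621+0.0000i)·(+0.6011+0.0000i)  (-0.4692-0.3934i)·(+0.0971+0.0933i)  (+0.0525+0.2966i)·(+0.0005+0.0121i)
Y_2^0(R⁻¹ n̂) = +0.132707+0.000000i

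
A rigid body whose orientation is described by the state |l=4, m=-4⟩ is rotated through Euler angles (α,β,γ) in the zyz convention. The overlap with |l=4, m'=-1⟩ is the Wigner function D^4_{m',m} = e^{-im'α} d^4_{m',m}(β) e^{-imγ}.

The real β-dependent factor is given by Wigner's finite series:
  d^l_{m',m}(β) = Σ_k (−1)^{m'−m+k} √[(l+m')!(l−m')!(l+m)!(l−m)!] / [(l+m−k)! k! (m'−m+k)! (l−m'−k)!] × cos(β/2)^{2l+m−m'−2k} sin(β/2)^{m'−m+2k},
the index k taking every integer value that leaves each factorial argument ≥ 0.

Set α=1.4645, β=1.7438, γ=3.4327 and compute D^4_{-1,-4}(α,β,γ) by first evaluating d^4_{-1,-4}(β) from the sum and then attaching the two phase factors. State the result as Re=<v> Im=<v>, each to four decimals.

First d^4_{-1,-4}(β=1.7438), then the phase factors e^{-i(-1)α} and e^{-i(-4)γ}:
Half-angle: c=0.643373, s=0.765553. N=√(6·120·1·40320)=5387.986637
k∈{0} keeps every argument non-negative
  k=0: (−1)^3·5387.9866/(720)·0.6434^5·0.7656^3 = -0.370113
d^4_{-1,-4}(1.7438) = -0.370113
D = (+0.106096+0.994356i)·(-0.370113)·(+0.395275+0.918563i) = +0.322532-0.181540i

Re=0.3225 Im=-0.1815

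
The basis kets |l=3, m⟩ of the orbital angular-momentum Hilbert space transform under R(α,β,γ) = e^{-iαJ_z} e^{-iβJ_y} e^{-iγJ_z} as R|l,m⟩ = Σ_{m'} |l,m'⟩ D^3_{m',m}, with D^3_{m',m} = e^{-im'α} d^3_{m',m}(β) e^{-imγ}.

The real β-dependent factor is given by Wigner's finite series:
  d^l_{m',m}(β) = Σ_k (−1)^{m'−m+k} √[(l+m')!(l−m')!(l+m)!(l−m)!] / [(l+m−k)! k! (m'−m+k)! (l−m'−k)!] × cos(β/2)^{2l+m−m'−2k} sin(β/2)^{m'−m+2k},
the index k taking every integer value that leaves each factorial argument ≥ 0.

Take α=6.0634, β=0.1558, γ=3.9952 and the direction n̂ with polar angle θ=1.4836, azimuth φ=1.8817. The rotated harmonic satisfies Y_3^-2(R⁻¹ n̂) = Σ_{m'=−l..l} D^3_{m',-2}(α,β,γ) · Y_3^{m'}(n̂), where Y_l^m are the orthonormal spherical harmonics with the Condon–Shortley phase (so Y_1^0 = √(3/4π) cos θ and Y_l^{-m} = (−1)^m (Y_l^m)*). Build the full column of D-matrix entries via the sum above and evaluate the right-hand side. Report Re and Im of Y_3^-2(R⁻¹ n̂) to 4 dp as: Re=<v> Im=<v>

Re=-0.0064 Im=-0.0047

Need the full column D^3_{m',-2} for m'=−3..3 at α=6.0634, β=0.1558, γ=3.9952.
cos(β/2)=0.996967, sin(β/2)=0.077821
d^3_{-3,-2}: single k=1 term ⇒ +0.187749;  D = +0.093767+0.162658i
d^3_{-2,-2}: k∈[0..1] ⇒ +0.981941 -0.029915 = +0.952026;  D = +0.284209+0.908614i
d^3_{-1,-2}: k∈[0..1] ⇒ -0.242383 +0.002954 = -0.239430;  D = -0.019937-0.238598i
d^3_{0,-2}: k∈[0..1] ⇒ +0.032770 -0.000200 = +0.032571;  D = -0.004429+0.032268i
d^3_{1,-2}: k∈[0..1] ⇒ -0.002954 +0.000009 = -0.002945;  D = +0.001027-0.002760i
d^3_{2,-2}: k∈[0..1] ⇒ +0.000182 -0.000000 = +0.000182;  D = -0.000099+0.000153i
d^3_{3,-2}: single k=0 term ⇒ -0.000007;  D = +0.000005-0.000005i
Y_3^{m'}(θ=1.4836,φ=1.8817) and Σ D·Y over m':
  (+0.0938+0.1627i)·(+0.3313+0.2457i)  (+0.2842+0.9086i)·(-0.0718+0.0515i)  (-0.0199-0.2386i)·(+0.0948+0.2949i)  (-0.0044+0.0323i)·(-0.0963+0.0000i)  (+0.0010-0.0028i)·(-0.0948+0.2949i)  (-0.0001+0.0002i)·(-0.0718-0.0515i)  (+0.0000-0.0000i)·(-0.3313+0.2457i)
Y_3^-2(R⁻¹ n̂) = -0.006421-0.004712i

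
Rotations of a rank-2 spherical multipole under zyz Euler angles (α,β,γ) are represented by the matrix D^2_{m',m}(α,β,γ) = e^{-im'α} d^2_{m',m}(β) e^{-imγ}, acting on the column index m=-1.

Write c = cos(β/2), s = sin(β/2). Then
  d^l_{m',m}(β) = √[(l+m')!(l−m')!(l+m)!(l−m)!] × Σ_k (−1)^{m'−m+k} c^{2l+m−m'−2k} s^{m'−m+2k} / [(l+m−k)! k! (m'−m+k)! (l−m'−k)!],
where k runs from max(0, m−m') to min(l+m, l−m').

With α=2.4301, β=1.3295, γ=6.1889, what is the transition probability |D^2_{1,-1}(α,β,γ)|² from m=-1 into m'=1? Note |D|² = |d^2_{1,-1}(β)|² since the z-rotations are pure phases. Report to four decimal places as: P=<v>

D^2_{1,-1}(2.4301,1.3295,6.1889) = e^{-i·1·2.4301}·d^2_{1,-1}(1.3295)·e^{-i·-1·6.1889}. Compute d first:
c=cos(1.3295/2)=0.787071, s=sin(1.3295/2)=0.616862; N=√[6·1·1·6]=6.000000
The bounds max(0,m−m')=0 and min(l+m,l−m')=1 give 2 terms
  k=0: (−1)^2·6.0000/(2)·0.7871^2·0.6169^2 = +0.707173
  k=1: (−1)^3·6.0000/(6)·0.7871^0·0.6169^4 = -0.144795
d^2_{1,-1}(1.3295) = +0.707173 -0.144795 = +0.562378
|D^2_{1,-1}|² = |d^2_{1,-1}(β)|² = (+0.562378)² = 0.316269 (the z-rotation phases have unit modulus)

P=0.3163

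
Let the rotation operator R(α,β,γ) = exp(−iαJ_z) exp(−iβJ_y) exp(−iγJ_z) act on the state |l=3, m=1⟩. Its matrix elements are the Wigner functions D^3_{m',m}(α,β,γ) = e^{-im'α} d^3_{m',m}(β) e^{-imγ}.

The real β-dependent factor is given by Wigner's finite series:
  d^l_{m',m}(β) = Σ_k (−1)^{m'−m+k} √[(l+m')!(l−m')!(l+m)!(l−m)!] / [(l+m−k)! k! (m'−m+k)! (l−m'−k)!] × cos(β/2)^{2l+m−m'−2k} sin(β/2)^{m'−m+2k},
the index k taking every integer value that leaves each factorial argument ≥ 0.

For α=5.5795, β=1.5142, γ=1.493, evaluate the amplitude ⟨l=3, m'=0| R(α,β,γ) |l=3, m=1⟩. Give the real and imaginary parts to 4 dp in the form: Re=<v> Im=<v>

Split into d^3_{0,1}(β=1.5142) × two z-phases.
c=cos(1.5142/2)=0.726831, s=sin(1.5142/2)=0.686817; N=√[6·6·24·2]=41.569219
k: max(0,(1)−(0))=1 … min(3+(1),3−(0))=3
  k=1: (−1)^0·41.5692/(12)·0.7268^5·0.6868^1 = +0.482612
  k=2: (−1)^1·41.5692/(4)·0.7268^3·0.6868^3 = -1.292808
  k=3: (−1)^2·41.5692/(12)·0.7268^1·0.6868^5 = +0.384793
d^3_{0,1}(1.5142) = +0.482612 -1.292808 +0.384793 = -0.425403
D = (+1.000000+0.000000i)·(-0.425403)·(+0.077718-0.996975i) = -0.033061+0.424116i

Re=-0.0331 Im=0.4241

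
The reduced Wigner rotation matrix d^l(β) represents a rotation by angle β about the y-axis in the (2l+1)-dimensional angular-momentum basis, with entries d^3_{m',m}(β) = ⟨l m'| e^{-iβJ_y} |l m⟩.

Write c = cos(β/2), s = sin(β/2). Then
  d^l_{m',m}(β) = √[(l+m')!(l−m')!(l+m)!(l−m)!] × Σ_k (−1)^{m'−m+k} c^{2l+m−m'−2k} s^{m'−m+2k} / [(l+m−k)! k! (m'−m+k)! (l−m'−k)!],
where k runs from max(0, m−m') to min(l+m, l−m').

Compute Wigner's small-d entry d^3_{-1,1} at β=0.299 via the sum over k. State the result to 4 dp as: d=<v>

d^3_{-1,1}(β=0.299) via Wigner's sum:
Half-angle: c=0.988846, s=0.148944. N=√(2·24·24·2)=48.000000
k∈{2,3,4} keeps every argument non-negative
  k=2: (−1)^0·48.0000/(8)·0.9888^4·0.1489^2 = +0.127265
  k=3: (−1)^1·48.0000/(6)·0.9888^2·0.1489^4 = -0.003850
  k=4: (−1)^2·48.0000/(48)·0.9888^0·0.1489^6 = +0.000011
d^3_{-1,1}(0.299) = +0.127265 -0.003850 +0.000011 = +0.123426

d=0.1234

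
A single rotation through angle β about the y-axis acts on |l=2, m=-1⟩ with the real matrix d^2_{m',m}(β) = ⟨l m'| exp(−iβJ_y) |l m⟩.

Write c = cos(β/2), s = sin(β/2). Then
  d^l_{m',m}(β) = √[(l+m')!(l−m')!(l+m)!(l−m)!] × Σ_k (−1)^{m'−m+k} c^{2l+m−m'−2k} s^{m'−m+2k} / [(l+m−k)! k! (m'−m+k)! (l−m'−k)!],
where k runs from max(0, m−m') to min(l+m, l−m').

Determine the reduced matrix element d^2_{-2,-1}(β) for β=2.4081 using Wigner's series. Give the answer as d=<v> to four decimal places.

d^2_{-2,-1}(β=2.4081) via Wigner's sum:
With c≡cos(β/2)=0.358580 and s≡sin(β/2)=0.933499, N=[1·24·1·6]^{1/2}=12.000000
The bounds max(0,m−m')=1 and min(l+m,l−m')=1 give 1 term
  k=1: (−1)^0·12.0000/(6)·0.3586^3·0.9335^1 = +0.086080
d^2_{-2,-1}(2.4081) = +0.086080

d=0.0861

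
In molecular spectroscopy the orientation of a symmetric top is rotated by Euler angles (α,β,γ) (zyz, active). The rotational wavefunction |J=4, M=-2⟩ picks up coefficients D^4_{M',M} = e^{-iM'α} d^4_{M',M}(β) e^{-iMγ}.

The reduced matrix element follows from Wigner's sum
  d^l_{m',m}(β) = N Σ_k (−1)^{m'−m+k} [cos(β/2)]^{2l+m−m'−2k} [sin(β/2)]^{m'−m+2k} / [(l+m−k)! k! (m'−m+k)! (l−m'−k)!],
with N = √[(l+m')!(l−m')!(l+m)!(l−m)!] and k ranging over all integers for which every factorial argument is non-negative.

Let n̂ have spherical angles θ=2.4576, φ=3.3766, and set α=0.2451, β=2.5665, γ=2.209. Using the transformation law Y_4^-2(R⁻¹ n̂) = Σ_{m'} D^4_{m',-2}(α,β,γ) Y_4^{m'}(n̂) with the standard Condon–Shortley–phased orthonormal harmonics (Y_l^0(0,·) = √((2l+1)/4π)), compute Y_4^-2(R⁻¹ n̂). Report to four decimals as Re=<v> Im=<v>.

Need the full column D^4_{m',-2} for m'=−4..4 at α=0.2451, β=2.5665, γ=2.209.
cos(β/2)=0.283600, sin(β/2)=0.958943
d^4_{-4,-2}: single k=2 term ⇒ +0.002532;  D = +0.001604-0.001959i
d^4_{-3,-2}: k∈[1..2] ⇒ +0.000529 -0.018159 = -0.017630;  D = -0.007524+0.015944i
d^4_{-2,-2}: k∈[0..2] ⇒ +0.000042 -0.005741 +0.082052 = +0.076352;  D = +0.014855-0.074893i
d^4_{-1,-2}: k∈[0..2] ⇒ -0.000600 +0.034318 -0.261576 = -0.227858;  D = +0.011226+0.227582i
d^4_{0,-2}: k∈[0..2] ⇒ +0.004539 -0.138384 +0.593321 = +0.459476;  D = -0.133319-0.439709i
d^4_{1,-2}: k∈[0..2] ⇒ -0.022878 +0.392364 -0.897204 = -0.527718;  D = +0.271088+0.452767i
d^4_{2,-2}: k∈[0..2] ⇒ +0.082052 -0.750499 +0.715058 = +0.046611;  D = -0.032932-0.032985i
d^4_{3,-2}: k∈[0..1] ⇒ -0.207619 +0.791259 = +0.583640;  D = -0.500261-0.300624i
d^4_{4,-2}: single k=0 term ⇒ +0.330939;  D = -0.316546-0.096536i
Y_4^{m'}(θ=2.4576,φ=3.3766) and Σ D·Y over m':
  (+0.0016-0.0020i)·(+0.0416-0.0570i)  (-0.0075+0.0159i)·(+0.1864-0.1586i)  (+0.0149-0.0749i)·(+0.3817-0.1939i)  (+0.0112+0.2276i)·(+0.2715-0.0650i)  (-0.1333-0.4397i)·(-0.2530+0.0000i)  (+0.2711+0.4528i)·(-0.2715-0.0650i)  (-0.0329-0.0330i)·(+0.3817+0.1939i)  (-0.5003-0.3006i)·(-0.1864-0.1586i)  (-0.3165-0.0965i)·(+0.0416+0.0570i)
Y_4^-2(R⁻¹ n̂) = +0.031356+0.098637i

Re=0.0314 Im=0.0986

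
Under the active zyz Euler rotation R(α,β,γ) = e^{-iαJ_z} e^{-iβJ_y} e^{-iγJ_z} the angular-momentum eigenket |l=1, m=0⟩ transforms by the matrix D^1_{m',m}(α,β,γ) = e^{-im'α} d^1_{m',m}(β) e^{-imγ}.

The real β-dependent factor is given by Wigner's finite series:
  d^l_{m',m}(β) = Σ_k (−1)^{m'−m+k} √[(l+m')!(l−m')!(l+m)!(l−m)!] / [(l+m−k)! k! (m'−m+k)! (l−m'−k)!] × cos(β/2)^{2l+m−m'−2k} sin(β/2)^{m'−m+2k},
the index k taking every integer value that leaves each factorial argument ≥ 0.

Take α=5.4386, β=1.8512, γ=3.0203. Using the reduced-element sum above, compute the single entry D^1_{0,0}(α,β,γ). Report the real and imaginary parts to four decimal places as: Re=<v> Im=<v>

D^1_{0,0}(5.4386,1.8512,3.0203) = e^{-i·0·5.4386}·d^1_{0,0}(1.8512)·e^{-i·0·3.0203}. Compute d first:
Half-angle: c=0.601355, s=0.798982. N=√(1·1·1·1)=1.000000
The bounds max(0,m−m')=0 and min(l+m,l−m')=1 give 2 terms
  k=0: (−1)^0·1.0000/(1)·0.6014^2·0.7990^0 = +0.361628
  k=1: (−1)^1·1.0000/(1)·0.6014^0·0.7990^2 = -0.638372
d^1_{0,0}(1.8512) = +0.361628 -0.638372 = -0.276744
Attach z-rotation phases: D = e^{-i(0)(5.4386)}·(-0.276744)·e^{-i(0)(3.0203)} = -0.276744+0.000000i

Re=-0.2767 Im=0.0000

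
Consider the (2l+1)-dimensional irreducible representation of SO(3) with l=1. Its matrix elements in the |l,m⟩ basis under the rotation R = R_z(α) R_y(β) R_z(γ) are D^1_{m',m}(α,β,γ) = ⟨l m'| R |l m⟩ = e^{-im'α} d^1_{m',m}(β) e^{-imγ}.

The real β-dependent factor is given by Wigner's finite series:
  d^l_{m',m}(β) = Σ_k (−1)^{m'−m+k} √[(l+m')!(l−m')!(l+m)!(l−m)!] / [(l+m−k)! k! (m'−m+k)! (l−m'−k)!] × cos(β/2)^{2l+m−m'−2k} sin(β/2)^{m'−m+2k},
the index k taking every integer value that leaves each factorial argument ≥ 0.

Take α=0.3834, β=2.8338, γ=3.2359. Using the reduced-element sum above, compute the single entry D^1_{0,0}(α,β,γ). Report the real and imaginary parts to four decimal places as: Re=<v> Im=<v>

Re=-0.9530 Im=0.0000

First d^1_{0,0}(β=2.8338), then the phase factors e^{-i(0)α} and e^{-i(0)γ}:
c=cos(2.8338/2)=0.153290, s=sin(2.8338/2)=0.988181; N=√[1·1·1·1]=1.000000
k: max(0,(0)−(0))=0 … min(1+(0),1−(0))=1
  k=0: (−1)^0·1.0000/(1)·0.1533^2·0.9882^0 = +0.023498
  k=1: (−1)^1·1.0000/(1)·0.1533^0·0.9882^2 = -0.976502
d^1_{0,0}(2.8338) = +0.023498 -0.976502 = -0.953005
D = (+1.000000+0.000000i)·(-0.953005)·(+1.000000+0.000000i) = -0.953005+0.000000i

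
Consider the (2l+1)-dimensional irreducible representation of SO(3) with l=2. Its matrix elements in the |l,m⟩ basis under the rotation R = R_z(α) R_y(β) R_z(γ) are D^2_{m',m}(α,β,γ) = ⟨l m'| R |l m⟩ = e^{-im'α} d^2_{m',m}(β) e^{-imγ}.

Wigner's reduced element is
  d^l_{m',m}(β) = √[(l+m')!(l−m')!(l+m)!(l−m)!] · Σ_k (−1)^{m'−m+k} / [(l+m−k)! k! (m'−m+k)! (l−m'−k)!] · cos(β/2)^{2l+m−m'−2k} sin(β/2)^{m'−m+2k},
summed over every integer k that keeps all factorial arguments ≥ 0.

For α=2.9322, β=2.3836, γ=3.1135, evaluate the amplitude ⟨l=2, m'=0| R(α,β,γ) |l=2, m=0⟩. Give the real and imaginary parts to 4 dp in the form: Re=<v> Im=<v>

Re=0.2911 Im=0.0000

D^2_{0,0}(2.9322,2.3836,3.1135) = e^{-i·0·2.9322}·d^2_{0,0}(2.3836)·e^{-i·0·3.1135}. Compute d first:
With c≡cos(β/2)=0.369988 and s≡sin(β/2)=0.929036, N=[2·2·2·2]^{1/2}=4.000000
The bounds max(0,m−m')=0 and min(l+m,l−m')=2 give 3 terms
  k=0: (−1)^0·4.0000/(4)·0.3700^4·0.9290^0 = +0.018739
  k=1: (−1)^1·4.0000/(1)·0.3700^2·0.9290^2 = -0.472608
  k=2: (−1)^2·4.0000/(4)·0.3700^0·0.9290^4 = +0.744957
d^2_{0,0}(2.3836) = +0.018739 -0.472608 +0.744957 = +0.291088
Phases: e^{-i·(0)·2.9322}=+1.000000+0.000000i, e^{-i·(0)·3.1135}=+1.000000+0.000000i ⇒ D=+0.291088+0.000000i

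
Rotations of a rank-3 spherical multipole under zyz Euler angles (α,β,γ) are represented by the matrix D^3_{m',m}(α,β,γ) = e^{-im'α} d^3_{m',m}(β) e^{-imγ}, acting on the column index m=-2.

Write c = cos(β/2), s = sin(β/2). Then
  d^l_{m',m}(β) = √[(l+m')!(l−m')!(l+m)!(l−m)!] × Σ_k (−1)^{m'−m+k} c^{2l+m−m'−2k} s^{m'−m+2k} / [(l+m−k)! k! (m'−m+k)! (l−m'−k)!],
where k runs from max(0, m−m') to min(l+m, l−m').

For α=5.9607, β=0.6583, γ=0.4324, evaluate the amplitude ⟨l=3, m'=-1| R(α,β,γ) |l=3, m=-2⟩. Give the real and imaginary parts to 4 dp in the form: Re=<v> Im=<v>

Re=-0.5094 Im=-0.3069

D^3_{-1,-2}(5.9607,0.6583,0.4324) = e^{-i·-1·5.9607}·d^3_{-1,-2}(0.6583)·e^{-i·-2·0.4324}. Compute d first:
With c≡cos(β/2)=0.946317 and s≡sin(β/2)=0.323239, N=[2·24·1·120]^{1/2}=75.894664
k∈{0,1} keeps every argument non-negative
  k=0: (−1)^1·75.8947/(24)·0.9463^5·0.3232^1 = -0.775725
  k=1: (−1)^2·75.8947/(12)·0.9463^3·0.3232^3 = +0.181013
d^3_{-1,-2}(0.6583) = -0.775725 +0.181013 = -0.594711
Phases: e^{-i·(-1)·5.9607}=+0.948451-0.316925i, e^{-i·(-2)·0.4324}=+0.648792+0.760966i ⇒ D=-0.509380-0.306942i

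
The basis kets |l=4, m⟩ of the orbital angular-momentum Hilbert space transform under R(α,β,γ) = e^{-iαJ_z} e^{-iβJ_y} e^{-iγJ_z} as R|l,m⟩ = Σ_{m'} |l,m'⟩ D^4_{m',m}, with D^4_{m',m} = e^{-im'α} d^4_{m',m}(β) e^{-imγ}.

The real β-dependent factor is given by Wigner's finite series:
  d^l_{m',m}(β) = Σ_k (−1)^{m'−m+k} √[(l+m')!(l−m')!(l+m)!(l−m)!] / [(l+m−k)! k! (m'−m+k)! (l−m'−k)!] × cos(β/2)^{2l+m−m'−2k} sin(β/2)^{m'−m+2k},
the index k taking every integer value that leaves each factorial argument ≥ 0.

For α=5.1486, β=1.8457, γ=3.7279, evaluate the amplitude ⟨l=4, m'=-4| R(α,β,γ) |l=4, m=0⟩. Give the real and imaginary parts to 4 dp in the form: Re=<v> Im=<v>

Re=-0.0777 Im=0.4419

Split into d^4_{-4,0}(β=1.8457) × two z-phases.
With c≡cos(β/2)=0.603550 and s≡sin(β/2)=0.797325, N=[1·40320·24·24]^{1/2}=4819.161753
k: max(0,(0)−(-4))=4 … min(4+(0),4−(-4))=4
  k=4: (−1)^0·4819.1618/(576)·0.6036^4·0.7973^4 = +0.448688
d^4_{-4,0}(1.8457) = +0.448688
D = (-0.173170+0.984892i)·(+0.448688)·(+1.000000+0.000000i) = -0.077699+0.441909i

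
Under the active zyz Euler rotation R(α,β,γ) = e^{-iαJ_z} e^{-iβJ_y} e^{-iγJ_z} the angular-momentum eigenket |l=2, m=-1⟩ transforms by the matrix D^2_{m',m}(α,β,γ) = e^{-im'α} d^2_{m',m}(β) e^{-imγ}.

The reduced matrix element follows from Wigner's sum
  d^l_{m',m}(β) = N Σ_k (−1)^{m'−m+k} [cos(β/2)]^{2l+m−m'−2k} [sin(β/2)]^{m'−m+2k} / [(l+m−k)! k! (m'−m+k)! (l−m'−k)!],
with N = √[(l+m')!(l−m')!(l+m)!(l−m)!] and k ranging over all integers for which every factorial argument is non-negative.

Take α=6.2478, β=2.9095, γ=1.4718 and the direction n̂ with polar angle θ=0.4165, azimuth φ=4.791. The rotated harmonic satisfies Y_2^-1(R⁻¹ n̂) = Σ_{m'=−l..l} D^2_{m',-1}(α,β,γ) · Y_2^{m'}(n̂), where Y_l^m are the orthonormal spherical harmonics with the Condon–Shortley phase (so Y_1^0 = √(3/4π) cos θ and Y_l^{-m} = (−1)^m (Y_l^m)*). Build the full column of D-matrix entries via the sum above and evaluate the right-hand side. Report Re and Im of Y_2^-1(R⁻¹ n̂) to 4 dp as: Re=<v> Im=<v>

Need the full column D^2_{m',-1} for m'=−2..2 at α=6.2478, β=2.9095, γ=1.4718.
cos(β/2)=0.115786, sin(β/2)=0.993274
d^2_{-2,-1}: single k=1 term ⇒ +0.003084;  D = +0.000521+0.003039i
d^2_{-1,-1}: k∈[0..1] ⇒ +0.000180 -0.039680 = -0.039500;  D = -0.005292-0.039144i
d^2_{0,-1}: k∈[0..1] ⇒ -0.003777 +0.277932 = +0.274156;  D = +0.027096+0.272813i
d^2_{1,-1}: k∈[0..1] ⇒ +0.039680 -0.973367 = -0.933687;  D = -0.059353-0.931799i
d^2_{2,-1}: single k=0 term ⇒ -0.226931;  D = -0.006404-0.226841i
Y_2^{m'}(θ=0.4165,φ=4.791) and Σ D·Y over m':
  (+0.0005+0.0030i)·(-0.0624+0.0099i)  (-0.0053-0.0391i)·(+0.0224+0.2849i)  (+0.0271+0.2728i)·(+0.4759+0.0000i)  (-0.0594-0.9318i)·(-0.0224+0.2849i)  (-0.0064-0.2268i)·(-0.0624-0.0099i)
Y_2^-1(R⁻¹ n̂) = +0.288863+0.145497i

Re=0.2889 Im=0.1455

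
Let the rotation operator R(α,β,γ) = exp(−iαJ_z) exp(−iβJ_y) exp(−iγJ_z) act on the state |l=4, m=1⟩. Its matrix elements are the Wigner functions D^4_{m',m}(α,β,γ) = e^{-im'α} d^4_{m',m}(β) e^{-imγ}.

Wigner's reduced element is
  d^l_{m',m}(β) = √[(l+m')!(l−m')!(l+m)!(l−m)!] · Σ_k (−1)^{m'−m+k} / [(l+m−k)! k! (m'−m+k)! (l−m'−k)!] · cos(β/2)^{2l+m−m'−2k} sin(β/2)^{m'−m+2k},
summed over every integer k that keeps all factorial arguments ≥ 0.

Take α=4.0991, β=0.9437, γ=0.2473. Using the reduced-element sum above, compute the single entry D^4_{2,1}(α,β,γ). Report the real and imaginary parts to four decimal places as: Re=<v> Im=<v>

Re=-0.0363 Im=-0.0541

D^4_{2,1}(4.0991,0.9437,0.2473) = e^{-i·2·4.0991}·d^4_{2,1}(0.9437)·e^{-i·1·0.2473}. Compute d first:
c=cos(0.9437/2)=0.890729, s=sin(0.9437/2)=0.454535; N=√[720·2·120·6]=1018.233765
Admissible k: 0..2 (factorial args all ≥0)
  k=0: (−1)^1·1018.2338/(240)·0.8907^7·0.4545^1 = -0.857872
  k=1: (−1)^2·1018.2338/(48)·0.8907^5·0.4545^3 = +1.116955
  k=2: (−1)^3·1018.2338/(72)·0.8907^3·0.4545^5 = -0.193904
d^4_{2,1}(0.9437) = -0.857872 +1.116955 -0.193904 = +0.065179
Phases: e^{-i·(2)·4.0991}=-0.337461-0.941340i, e^{-i·(1)·0.2473}=+0.969577-0.244787i ⇒ D=-0.036345-0.054105i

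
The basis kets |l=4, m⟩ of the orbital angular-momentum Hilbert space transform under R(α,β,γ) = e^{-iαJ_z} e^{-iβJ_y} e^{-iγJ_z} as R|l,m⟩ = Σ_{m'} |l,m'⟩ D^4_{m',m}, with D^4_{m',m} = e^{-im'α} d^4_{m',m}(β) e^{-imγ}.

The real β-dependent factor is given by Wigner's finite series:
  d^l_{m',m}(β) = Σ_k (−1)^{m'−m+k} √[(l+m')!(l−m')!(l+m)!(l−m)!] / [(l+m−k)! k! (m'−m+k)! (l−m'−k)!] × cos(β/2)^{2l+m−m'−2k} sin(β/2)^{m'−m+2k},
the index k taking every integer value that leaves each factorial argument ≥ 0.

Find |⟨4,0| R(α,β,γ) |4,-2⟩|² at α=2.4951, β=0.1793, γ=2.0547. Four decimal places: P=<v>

First d^4_{0,-2}(β=0.1793), then the phase factors e^{-i(0)α} and e^{-i(-2)γ}:
c=cos(0.1793/2)=0.995984, s=sin(0.1793/2)=0.089530; N=√[24·24·2·720]=910.735966
The bounds max(0,m−m')=0 and min(l+m,l−m')=2 give 3 terms
  k=0: (−1)^2·910.7360/(96)·0.9960^6·0.0895^2 = +0.074229
  k=1: (−1)^3·910.7360/(36)·0.9960^4·0.0895^4 = -0.001599
  k=2: (−1)^4·910.7360/(96)·0.9960^2·0.0895^6 = +0.000005
d^4_{0,-2}(0.1793) = +0.074229 -0.001599 +0.000005 = +0.072634
|D^4_{0,-2}|² = |d^4_{0,-2}(β)|² = (+0.072634)² = 0.005276 (the z-rotation phases have unit modulus)

P=0.0053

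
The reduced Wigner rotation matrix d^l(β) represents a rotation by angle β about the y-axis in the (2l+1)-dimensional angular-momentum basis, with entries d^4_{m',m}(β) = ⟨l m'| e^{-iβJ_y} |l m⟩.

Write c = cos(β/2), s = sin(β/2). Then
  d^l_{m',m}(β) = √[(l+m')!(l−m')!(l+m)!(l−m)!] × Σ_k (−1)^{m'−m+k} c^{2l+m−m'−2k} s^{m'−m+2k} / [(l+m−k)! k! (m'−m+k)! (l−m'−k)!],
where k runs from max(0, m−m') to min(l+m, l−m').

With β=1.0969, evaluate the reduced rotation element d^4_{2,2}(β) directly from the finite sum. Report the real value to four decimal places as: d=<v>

d=-0.3906

d^4_{2,2}(β=1.0969) via Wigner's sum:
With c≡cos(β/2)=0.853334 and s≡sin(β/2)=0.521365, N=[720·2·720·2]^{1/2}=1440.000000
The bounds max(0,m−m')=0 and min(l+m,l−m')=2 give 3 terms
  k=0: (−1)^0·1440.0000/(1440)·0.8533^8·0.5214^0 = +0.281158
  k=1: (−1)^1·1440.0000/(120)·0.8533^6·0.5214^2 = -1.259443
  k=2: (−1)^2·1440.0000/(96)·0.8533^4·0.5214^4 = +0.587672
d^4_{2,2}(1.0969) = +0.281158 -1.259443 +0.587672 = -0.390613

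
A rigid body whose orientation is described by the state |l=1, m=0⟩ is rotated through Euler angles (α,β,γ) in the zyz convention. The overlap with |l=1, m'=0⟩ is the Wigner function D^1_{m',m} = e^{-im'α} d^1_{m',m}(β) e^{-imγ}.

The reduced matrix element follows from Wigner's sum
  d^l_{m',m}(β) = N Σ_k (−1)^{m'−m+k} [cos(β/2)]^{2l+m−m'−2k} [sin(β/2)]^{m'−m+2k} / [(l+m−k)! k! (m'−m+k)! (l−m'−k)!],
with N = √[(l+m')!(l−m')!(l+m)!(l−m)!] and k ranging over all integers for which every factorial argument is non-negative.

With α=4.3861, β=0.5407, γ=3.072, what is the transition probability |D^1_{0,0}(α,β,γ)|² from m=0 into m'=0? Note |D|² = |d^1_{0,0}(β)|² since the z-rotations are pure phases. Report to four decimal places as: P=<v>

D^1_{0,0}(4.3861,0.5407,3.072) = e^{-i·0·4.3861}·d^1_{0,0}(0.5407)·e^{-i·0·3.072}. Compute d first:
With c≡cos(β/2)=0.963677 and s≡sin(β/2)=0.267069, N=[1·1·1·1]^{1/2}=1.000000
The bounds max(0,m−m')=0 and min(l+m,l−m')=1 give 2 terms
  k=0: (−1)^0·1.0000/(1)·0.9637^2·0.2671^0 = +0.928674
  k=1: (−1)^1·1.0000/(1)·0.9637^0·0.2671^2 = -0.071326
d^1_{0,0}(0.5407) = +0.928674 -0.071326 = +0.857349
|D^1_{0,0}|² = |d^1_{0,0}(β)|² = (+0.857349)² = 0.735047 (the z-rotation phases have unit modulus)

P=0.7350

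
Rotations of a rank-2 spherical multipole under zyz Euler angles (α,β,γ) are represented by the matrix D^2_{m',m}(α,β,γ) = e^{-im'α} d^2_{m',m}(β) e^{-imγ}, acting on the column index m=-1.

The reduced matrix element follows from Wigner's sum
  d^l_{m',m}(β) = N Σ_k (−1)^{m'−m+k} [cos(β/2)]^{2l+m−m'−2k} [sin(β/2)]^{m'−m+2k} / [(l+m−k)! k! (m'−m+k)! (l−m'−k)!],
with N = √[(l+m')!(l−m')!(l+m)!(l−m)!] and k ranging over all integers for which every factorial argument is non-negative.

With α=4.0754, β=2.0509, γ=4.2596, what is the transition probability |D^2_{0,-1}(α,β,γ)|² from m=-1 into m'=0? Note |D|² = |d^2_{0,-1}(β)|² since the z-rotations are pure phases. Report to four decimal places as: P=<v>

P=0.2517

First d^2_{0,-1}(β=2.0509), then the phase factors e^{-i(0)α} and e^{-i(-1)γ}:
c=cos(2.0509/2)=0.518714, s=sin(2.0509/2)=0.854948; N=√[2·2·1·6]=4.898979
k∈{0,1} keeps every argument non-negative
  k=0: (−1)^1·4.8990/(2)·0.5187^3·0.8549^1 = -0.292280
  k=1: (−1)^2·4.8990/(2)·0.5187^1·0.8549^3 = +0.794003
d^2_{0,-1}(2.0509) = -0.292280 +0.794003 = +0.501723
|D^2_{0,-1}|² = |d^2_{0,-1}(β)|² = (+0.501723)² = 0.251726 (the z-rotation phases have unit modulus)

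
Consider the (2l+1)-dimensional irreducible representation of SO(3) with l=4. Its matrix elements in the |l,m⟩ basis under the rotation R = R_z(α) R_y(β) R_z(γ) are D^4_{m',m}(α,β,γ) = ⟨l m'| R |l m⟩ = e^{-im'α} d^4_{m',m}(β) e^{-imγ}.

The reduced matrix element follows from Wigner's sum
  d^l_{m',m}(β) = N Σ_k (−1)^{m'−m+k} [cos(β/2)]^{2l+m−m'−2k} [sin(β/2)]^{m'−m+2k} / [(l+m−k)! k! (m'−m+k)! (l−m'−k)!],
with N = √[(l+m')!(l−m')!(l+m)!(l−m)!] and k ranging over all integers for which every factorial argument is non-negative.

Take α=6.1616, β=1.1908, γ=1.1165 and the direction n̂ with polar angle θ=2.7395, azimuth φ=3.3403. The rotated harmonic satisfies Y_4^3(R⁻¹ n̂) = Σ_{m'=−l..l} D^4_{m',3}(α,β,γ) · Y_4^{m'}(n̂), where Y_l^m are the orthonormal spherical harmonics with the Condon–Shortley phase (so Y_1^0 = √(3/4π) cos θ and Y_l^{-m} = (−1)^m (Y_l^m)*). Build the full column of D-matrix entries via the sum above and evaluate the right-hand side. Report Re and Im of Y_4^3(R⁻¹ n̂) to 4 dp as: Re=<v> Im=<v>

Re=-0.2488 Im=0.2176

Need the full column D^4_{m',3} for m'=−4..4 at α=6.1616, β=1.1908, γ=1.1165.
cos(β/2)=0.827924, sin(β/2)=0.560840
d^4_{-4,3}: single k=7 term ⇒ +0.040870;  D = -0.031410+0.026149i
d^4_{-3,3}: k∈[6..7] ⇒ +0.149318 -0.009788 = +0.139530;  D = -0.117269+0.075607i
d^4_{-2,3}: k∈[5..6] ⇒ +0.353469 -0.054066 = +0.299403;  D = -0.269456+0.130521i
d^4_{-1,3}: k∈[4..5] ⇒ +0.614946 -0.169311 = +0.445635;  D = -0.421663+0.144191i
d^4_{0,3}: k∈[3..4] ⇒ +0.811959 -0.372589 = +0.439369;  D = -0.429907+0.090691i
d^4_{1,3}: k∈[2..3] ⇒ +0.804066 -0.614946 = +0.189120;  D = -0.188416+0.016305i
d^4_{2,3}: k∈[1..2] ⇒ +0.559548 -0.770291 = -0.210744;  D = +0.210613+0.007430i
d^4_{3,3}: k∈[0..1] ⇒ +0.220762 -0.709120 = -0.488357;  D = +0.482363+0.076284i
d^4_{4,3}: single k=0 term ⇒ -0.422978;  D = +0.406688+0.116256i
Y_4^{m'}(θ=2.7395,φ=3.3403) and Σ D·Y over m':
  (-0.0314+0.0261i)·(+0.0073-0.0074i)  (-0.1173+0.0756i)·(+0.0571-0.0388i)  (-0.2695+0.1305i)·(+0.2328-0.0977i)  (-0.4217+0.1442i)·(+0.4890-0.0985i)  (-0.4299+0.0907i)·(+0.2851+0.0000i)  (-0.1884+0.0163i)·(-0.4890-0.0985i)  (+0.2106+0.0074i)·(+0.2328+0.0977i)  (+0.4824+0.0763i)·(-0.0571-0.0388i)  (+0.4067+0.1163i)·(+0.0073+0.0074i)
Y_4^3(R⁻¹ n̂) = -0.248798+0.217587i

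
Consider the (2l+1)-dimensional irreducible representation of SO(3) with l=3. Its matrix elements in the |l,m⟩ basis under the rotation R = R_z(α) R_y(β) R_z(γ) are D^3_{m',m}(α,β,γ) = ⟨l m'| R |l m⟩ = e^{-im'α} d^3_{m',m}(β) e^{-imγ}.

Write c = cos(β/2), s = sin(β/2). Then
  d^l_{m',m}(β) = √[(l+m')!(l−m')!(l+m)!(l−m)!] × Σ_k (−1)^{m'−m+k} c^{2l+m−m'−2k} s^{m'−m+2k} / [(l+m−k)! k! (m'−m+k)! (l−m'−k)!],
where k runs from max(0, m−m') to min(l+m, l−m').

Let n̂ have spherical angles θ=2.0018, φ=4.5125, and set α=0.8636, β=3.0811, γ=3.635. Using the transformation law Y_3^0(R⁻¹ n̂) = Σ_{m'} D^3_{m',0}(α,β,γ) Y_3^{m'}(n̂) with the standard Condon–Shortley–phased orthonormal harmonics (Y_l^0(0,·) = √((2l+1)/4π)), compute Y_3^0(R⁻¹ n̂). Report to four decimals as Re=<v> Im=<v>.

Re=-0.3194 Im=0.0000

Need the full column D^3_{m',0} for m'=−3..3 at α=0.8636, β=3.0811, γ=3.635.
cos(β/2)=0.030242, sin(β/2)=0.999543
d^3_{-3,0}: single k=3 term ⇒ +0.000124;  D = -0.000105+0.000065i
d^3_{-2,0}: k∈[2..3] ⇒ +0.000005 -0.005000 = -0.004996;  D = +0.000778-0.004935i
d^3_{-1,0}: k∈[1..3] ⇒ +0.000000 -0.000287 +0.104521 = +0.104234;  D = +0.067721+0.079237i
d^3_{0,0}: k∈[0..3] ⇒ +0.000000 -0.000008 +0.008216 -0.997259 = -0.989050;  D = -0.989050+0.000000i
d^3_{1,0}: k∈[0..2] ⇒ -0.000000 +0.000287 -0.104521 = -0.104234;  D = -0.067721+0.079237i
d^3_{2,0}: k∈[0..1] ⇒ +0.000005 -0.005000 = -0.004996;  D = +0.000778+0.004935i
d^3_{3,0}: single k=0 term ⇒ -0.000124;  D = +0.000105+0.000065i
Y_3^{m'}(θ=2.0018,φ=4.5125) and Σ D·Y over m':
  (-0.0001+0.0001i)·(+0.1766-0.2583i)  (+0.0008-0.0049i)·(+0.3247+0.1372i)  (+0.0677+0.0792i)·(+0.0074-0.0366i)  (-0.9891+0.0000i)·(+0.3317+0.0000i)  (-0.0677+0.0792i)·(-0.0074-0.0366i)  (+0.0008+0.0049i)·(+0.3247-0.1372i)  (+0.0001+0.0001i)·(-0.1766-0.2583i)
Y_3^0(R⁻¹ n̂) = -0.319361-0.000000i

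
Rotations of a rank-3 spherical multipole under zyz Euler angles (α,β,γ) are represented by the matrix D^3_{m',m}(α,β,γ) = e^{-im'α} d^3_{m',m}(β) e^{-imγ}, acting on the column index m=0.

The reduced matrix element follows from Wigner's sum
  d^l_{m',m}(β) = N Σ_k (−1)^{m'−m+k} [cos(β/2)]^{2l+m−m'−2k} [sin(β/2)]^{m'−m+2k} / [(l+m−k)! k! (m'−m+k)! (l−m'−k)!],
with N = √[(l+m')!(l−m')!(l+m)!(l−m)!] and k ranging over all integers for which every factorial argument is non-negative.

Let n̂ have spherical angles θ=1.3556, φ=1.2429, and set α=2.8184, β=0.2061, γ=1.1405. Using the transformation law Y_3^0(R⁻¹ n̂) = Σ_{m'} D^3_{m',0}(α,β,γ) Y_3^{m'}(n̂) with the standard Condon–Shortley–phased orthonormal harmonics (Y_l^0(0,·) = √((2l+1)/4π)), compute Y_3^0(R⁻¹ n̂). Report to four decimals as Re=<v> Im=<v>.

Re=-0.2161 Im=0.0000

Need the full column D^3_{m',0} for m'=−3..3 at α=2.8184, β=0.2061, γ=1.1405.
cos(β/2)=0.994695, sin(β/2)=0.102868
d^3_{-3,0}: single k=3 term ⇒ +0.004791;  D = -0.002710+0.003951i
d^3_{-2,0}: k∈[2..3] ⇒ +0.056739 -0.000607 = +0.056132;  D = +0.044808-0.033808i
d^3_{-1,0}: k∈[1..3] ⇒ +0.346992 -0.011133 +0.000040 = +0.335899;  D = -0.318508+0.106680i
d^3_{0,0}: k∈[0..3] ⇒ +0.968589 -0.093231 +0.000997 -0.000001 = +0.876354;  D = +0.876354+0.000000i
d^3_{1,0}: k∈[0..2] ⇒ -0.346992 +0.011133 -0.000040 = -0.335899;  D = +0.318508+0.106680i
d^3_{2,0}: k∈[0..1] ⇒ +0.056739 -0.000607 = +0.056132;  D = +0.044808+0.033808i
d^3_{3,0}: single k=0 term ⇒ -0.004791;  D = +0.002710+0.003951i
Y_3^{m'}(θ=1.3556,φ=1.2429) and Σ D·Y over m':
  (-0.0027+0.0040i)·(-0.3239+0.2155i)  (+0.0448-0.0338i)·(-0.1651-0.1270i)  (-0.3185+0.1067i)·(-0.0785+0.2308i)  (+0.8764+0.0000i)·(-0.2209+0.0000i)  (+0.3185+0.1067i)·(+0.0785+0.2308i)  (+0.0448+0.0338i)·(-0.1651+0.1270i)  (+0.0027+0.0040i)·(+0.3239+0.2155i)
Y_3^0(R⁻¹ n̂) = -0.216141+0.000000i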